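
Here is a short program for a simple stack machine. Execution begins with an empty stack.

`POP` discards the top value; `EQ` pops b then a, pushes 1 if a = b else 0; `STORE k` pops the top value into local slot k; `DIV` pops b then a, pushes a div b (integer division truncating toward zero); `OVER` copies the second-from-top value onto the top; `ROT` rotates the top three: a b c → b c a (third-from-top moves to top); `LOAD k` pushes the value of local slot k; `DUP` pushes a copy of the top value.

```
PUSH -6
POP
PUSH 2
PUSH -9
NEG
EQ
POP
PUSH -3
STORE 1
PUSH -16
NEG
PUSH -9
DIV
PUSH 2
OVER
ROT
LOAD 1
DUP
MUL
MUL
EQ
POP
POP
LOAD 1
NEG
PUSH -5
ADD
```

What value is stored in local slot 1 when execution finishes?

PUSH -6  -> [-6]
POP      -> []
PUSH 2   -> [2]
PUSH -9  -> [2, -9]
NEG      -> [2, 9]
EQ       -> [0]
POP      -> []
PUSH -3  -> [-3]
STORE 1  -> []
PUSH -16 -> [-16]
NEG      -> [16]
PUSH -9  -> [16, -9]
DIV      -> [-1]
PUSH 2   -> [-1, 2]
OVER     -> [-1, 2, -1]
ROT      -> [2, -1, -1]
LOAD 1   -> [2, -1, -1, -3]
DUP      -> [2, -1, -1, -3, -3]
MUL      -> [2, -1, -1, 9]
MUL      -> [2, -1, -9]
EQ       -> [2, 0]
POP      -> [2]
POP      -> []
LOAD 1   -> [-3]
NEG      -> [3]
PUSH -5  -> [3, -5]
ADD      -> [-2]

-3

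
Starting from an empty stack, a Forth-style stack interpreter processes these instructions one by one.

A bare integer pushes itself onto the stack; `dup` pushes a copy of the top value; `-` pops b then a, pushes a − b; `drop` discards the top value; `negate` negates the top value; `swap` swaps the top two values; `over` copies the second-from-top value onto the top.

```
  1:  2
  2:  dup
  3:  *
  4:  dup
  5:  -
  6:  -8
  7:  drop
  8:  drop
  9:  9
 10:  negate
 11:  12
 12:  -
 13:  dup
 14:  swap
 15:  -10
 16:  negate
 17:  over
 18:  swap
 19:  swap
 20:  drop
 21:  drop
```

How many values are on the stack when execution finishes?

2      -> [2]
dup    -> [2, 2]
*      -> [4]
dup    -> [4, 4]
-      -> [0]
-8     -> [0, -8]
drop   -> [0]
drop   -> []
9      -> [9]
negate -> [-9]
12     -> [-9, 12]
-      -> [-21]
dup    -> [-21, -21]
swap   -> [-21, -21]
-10    -> [-21, -21, -10]
negate -> [-21, -21, 10]
over   -> [-21, -21, 10, -21]
swap   -> [-21, -21, -21, 10]
swap   -> [-21, -21, 10, -21]
drop   -> [-21, -21, 10]
drop   -> [-21, -21]

2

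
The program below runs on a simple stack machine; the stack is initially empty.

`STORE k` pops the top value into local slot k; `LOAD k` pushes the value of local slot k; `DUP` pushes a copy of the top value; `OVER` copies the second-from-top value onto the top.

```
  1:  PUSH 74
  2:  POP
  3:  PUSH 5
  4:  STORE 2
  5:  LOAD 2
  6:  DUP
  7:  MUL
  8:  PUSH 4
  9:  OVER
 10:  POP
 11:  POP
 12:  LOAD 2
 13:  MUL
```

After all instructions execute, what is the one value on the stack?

PUSH 74 : [74]
POP     : []
PUSH 5  : [5]
STORE 2 : []
LOAD 2  : [5]
DUP     : [5, 5]
MUL     : [25]
PUSH 4  : [25, 4]
OVER    : [25, 4, 25]
POP     : [25, 4]
POP     : [25]
LOAD 2  : [25, 5]
MUL     : [125]

125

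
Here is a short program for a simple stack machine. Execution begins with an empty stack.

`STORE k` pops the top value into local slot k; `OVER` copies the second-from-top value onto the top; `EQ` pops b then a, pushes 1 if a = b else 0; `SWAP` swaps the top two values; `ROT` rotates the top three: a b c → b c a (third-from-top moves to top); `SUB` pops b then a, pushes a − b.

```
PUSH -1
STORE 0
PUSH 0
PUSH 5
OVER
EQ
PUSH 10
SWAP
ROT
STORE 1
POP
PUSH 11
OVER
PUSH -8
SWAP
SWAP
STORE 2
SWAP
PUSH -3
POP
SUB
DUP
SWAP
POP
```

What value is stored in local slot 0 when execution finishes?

PUSH -1  [-1]
STORE 0  []
PUSH 0   [0]
PUSH 5   [0, 5]
OVER     [0, 5, 0]
EQ       [0, 0]
PUSH 10  [0, 0, 10]
SWAP     [0, 10, 0]
ROT      [10, 0, 0]
STORE 1  [10, 0]
POP      [10]
PUSH 11  [10, 11]
OVER     [10, 11, 10]
PUSH -8  [10, 11, 10, -8]
SWAP     [10, 11, -8, 10]
SWAP     [10, 11, 10, -8]
STORE 2  [10, 11, 10]
SWAP     [10, 10, 11]
PUSH -3  [10, 10, 11, -3]
POP      [10, 10, 11]
SUB      [10, -1]
DUP      [10, -1, -1]
SWAP     [10, -1, -1]
POP      [10, -1]

-1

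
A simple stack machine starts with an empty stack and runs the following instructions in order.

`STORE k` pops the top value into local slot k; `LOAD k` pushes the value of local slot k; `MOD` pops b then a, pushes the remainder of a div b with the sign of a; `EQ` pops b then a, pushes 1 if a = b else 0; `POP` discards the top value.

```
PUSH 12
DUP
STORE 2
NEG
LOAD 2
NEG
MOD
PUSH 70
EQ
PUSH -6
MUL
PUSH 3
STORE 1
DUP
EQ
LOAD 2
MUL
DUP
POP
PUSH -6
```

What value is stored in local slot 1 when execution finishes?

PUSH 12 : [12]
DUP     : [12, 12]
STORE 2 : [12]
NEG     : [-12]
LOAD 2  : [-12, 12]
NEG     : [-12, -12]
MOD     : [0]
PUSH 70 : [0, 70]
EQ      : [0]
PUSH -6 : [0, -6]
MUL     : [0]
PUSH 3  : [0, 3]
STORE 1 : [0]
DUP     : [0, 0]
EQ      : [1]
LOAD 2  : [1, 12]
MUL     : [12]
DUP     : [12, 12]
POP     : [12]
PUSH -6 : [12, -6]

3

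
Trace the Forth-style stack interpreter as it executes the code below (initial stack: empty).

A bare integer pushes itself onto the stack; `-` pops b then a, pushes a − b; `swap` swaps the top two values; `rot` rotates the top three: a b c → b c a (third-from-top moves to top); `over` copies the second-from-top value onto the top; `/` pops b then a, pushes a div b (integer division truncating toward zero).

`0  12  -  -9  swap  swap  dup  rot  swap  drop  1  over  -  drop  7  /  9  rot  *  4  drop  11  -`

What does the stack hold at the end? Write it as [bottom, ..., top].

[-1, -92]

0    → [0]
12   → [0, 12]
-    → [-12]
-9   → [-12, -9]
swap → [-9, -12]
swap → [-12, -9]
dup  → [-12, -9, -9]
rot  → [-9, -9, -12]
swap → [-9, -12, -9]
drop → [-9, -12]
1    → [-9, -12, 1]
over → [-9, -12, 1, -12]
-    → [-9, -12, 13]
drop → [-9, -12]
7    → [-9, -12, 7]
/    → [-9, -1]
9    → [-9, -1, 9]
rot  → [-1, 9, -9]
*    → [-1, -81]
4    → [-1, -81, 4]
drop → [-1, -81]
11   → [-1, -81, 11]
-    → [-1, -92]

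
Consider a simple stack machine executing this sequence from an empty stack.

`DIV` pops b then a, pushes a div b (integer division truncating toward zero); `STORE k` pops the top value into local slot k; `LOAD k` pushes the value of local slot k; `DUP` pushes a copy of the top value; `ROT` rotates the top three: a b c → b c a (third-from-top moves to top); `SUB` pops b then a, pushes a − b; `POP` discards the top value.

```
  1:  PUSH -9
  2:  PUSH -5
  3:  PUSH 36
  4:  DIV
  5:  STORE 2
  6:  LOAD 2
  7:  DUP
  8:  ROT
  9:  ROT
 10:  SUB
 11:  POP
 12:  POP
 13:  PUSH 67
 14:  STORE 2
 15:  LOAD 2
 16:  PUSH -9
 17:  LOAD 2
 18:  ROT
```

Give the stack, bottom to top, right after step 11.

PUSH -9  [-9]
PUSH -5  [-9, -5]
PUSH 36  [-9, -5, 36]
DIV      [-9, 0]
STORE 2  [-9]
LOAD 2   [-9, 0]
DUP      [-9, 0, 0]
ROT      [0, 0, -9]
ROT      [0, -9, 0]
SUB      [0, -9]
POP      [0]

[0]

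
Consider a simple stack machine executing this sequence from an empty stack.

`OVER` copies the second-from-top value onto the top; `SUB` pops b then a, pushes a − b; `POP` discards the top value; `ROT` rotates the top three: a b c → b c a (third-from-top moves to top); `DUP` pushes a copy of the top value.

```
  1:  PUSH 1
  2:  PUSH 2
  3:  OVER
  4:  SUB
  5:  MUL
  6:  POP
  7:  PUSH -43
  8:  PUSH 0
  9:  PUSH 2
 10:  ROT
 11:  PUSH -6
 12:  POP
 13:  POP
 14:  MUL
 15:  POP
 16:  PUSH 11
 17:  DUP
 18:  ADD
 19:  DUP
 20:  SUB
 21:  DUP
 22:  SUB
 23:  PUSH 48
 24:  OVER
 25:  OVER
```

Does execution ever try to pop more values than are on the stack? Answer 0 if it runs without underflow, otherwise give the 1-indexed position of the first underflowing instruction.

PUSH 1   : 1
PUSH 2   : 1 2
OVER     : 1 2 1
SUB      : 1 1
MUL      : 1
POP      : (empty)
PUSH -43 : -43
PUSH 0   : -43 0
PUSH 2   : -43 0 2
ROT      : 0 2 -43
PUSH -6  : 0 2 -43 -6
POP      : 0 2 -43
POP      : 0 2
MUL      : 0
POP      : (empty)
PUSH 11  : 11
DUP      : 11 11
ADD      : 22
DUP      : 22 22
SUB      : 0
DUP      : 0 0
SUB      : 0
PUSH 48  : 0 48
OVER     : 0 48 0
OVER     : 0 48 0 48

0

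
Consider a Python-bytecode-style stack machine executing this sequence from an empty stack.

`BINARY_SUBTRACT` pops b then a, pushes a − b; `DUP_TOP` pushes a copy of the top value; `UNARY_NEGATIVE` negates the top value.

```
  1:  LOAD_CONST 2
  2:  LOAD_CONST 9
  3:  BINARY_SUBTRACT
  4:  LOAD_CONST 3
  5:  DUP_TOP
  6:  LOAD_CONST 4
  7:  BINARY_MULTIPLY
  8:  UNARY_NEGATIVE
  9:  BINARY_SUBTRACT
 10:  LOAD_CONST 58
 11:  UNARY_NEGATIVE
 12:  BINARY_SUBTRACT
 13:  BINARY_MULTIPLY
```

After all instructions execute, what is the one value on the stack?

LOAD_CONST 2    -> 2
LOAD_CONST 9    -> 2 9
BINARY_SUBTRACT -> -7
LOAD_CONST 3    -> -7 3
DUP_TOP         -> -7 3 3
LOAD_CONST 4    -> -7 3 3 4
BINARY_MULTIPLY -> -7 3 12
UNARY_NEGATIVE  -> -7 3 -12
BINARY_SUBTRACT -> -7 15
LOAD_CONST 58   -> -7 15 58
UNARY_NEGATIVE  -> -7 15 -58
BINARY_SUBTRACT -> -7 73
BINARY_MULTIPLY -> -511

-511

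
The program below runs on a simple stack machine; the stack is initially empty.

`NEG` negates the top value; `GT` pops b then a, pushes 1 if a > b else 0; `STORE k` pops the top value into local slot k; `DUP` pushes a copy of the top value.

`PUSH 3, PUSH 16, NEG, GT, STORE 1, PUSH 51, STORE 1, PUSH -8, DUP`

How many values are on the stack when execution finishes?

PUSH 3   3
PUSH 16  3 16
NEG      3 -16
GT       1
STORE 1  (empty)
PUSH 51  51
STORE 1  (empty)
PUSH -8  -8
DUP      -8 -8

2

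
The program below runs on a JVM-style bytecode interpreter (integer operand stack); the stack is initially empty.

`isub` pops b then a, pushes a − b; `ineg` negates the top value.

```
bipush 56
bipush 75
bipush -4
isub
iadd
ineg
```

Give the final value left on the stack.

bipush 56 -> [56]
bipush 75 -> [56, 75]
bipush -4 -> [56, 75, -4]
isub      -> [56, 79]
iadd      -> [135]
ineg      -> [-135]

-135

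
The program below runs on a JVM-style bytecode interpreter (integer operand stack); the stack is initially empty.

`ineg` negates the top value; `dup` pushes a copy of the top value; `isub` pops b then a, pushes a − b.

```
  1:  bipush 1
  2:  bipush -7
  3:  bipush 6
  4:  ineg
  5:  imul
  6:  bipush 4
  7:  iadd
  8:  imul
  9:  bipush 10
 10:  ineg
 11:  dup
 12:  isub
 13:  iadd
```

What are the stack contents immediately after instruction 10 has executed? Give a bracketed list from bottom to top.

[46, -10]

bipush 1  → 1
bipush -7 → 1 -7
bipush 6  → 1 -7 6
ineg      → 1 -7 -6
imul      → 1 42
bipush 4  → 1 42 4
iadd      → 1 46
imul      → 46
bipush 10 → 46 10
ineg      → 46 -10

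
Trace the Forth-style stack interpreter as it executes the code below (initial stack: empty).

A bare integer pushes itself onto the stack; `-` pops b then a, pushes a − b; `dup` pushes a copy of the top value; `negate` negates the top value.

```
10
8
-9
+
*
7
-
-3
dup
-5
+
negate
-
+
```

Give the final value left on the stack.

10     -> 10
8      -> 10 8
-9     -> 10 8 -9
+      -> 10 -1
*      -> -10
7      -> -10 7
-      -> -17
-3     -> -17 -3
dup    -> -17 -3 -3
-5     -> -17 -3 -3 -5
+      -> -17 -3 -8
negate -> -17 -3 8
-      -> -17 -11
+      -> -28

-28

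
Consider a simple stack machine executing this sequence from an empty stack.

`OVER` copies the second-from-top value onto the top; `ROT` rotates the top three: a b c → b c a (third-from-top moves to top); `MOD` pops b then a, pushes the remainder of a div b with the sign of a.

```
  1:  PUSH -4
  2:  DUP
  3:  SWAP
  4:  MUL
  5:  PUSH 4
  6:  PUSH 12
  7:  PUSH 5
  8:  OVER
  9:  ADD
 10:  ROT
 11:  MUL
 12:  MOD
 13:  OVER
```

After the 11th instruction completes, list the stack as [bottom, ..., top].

PUSH -4 : [-4]
DUP     : [-4, -4]
SWAP    : [-4, -4]
MUL     : [16]
PUSH 4  : [16, 4]
PUSH 12 : [16, 4, 12]
PUSH 5  : [16, 4, 12, 5]
OVER    : [16, 4, 12, 5, 12]
ADD     : [16, 4, 12, 17]
ROT     : [16, 12, 17, 4]
MUL     : [16, 12, 68]

[16, 12, 68]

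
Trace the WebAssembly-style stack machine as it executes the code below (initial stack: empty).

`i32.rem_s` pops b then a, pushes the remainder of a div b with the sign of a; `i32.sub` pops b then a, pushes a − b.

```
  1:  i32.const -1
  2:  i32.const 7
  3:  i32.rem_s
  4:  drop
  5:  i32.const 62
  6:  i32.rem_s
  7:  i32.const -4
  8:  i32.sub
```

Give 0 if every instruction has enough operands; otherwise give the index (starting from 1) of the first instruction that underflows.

6

i32.const -1  -1
i32.const 7   -1 7
i32.rem_s     -1
drop          (empty)
i32.const 62  62
i32.rem_s  — needs 2 operands, stack has 1 → underflow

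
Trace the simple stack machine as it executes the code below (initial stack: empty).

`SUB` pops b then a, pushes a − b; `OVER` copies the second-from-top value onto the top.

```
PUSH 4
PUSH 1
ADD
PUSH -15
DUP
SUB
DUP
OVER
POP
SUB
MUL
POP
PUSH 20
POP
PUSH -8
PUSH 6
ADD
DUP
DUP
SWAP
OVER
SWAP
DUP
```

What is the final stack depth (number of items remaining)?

PUSH 4   → 4
PUSH 1   → 4 1
ADD      → 5
PUSH -15 → 5 -15
DUP      → 5 -15 -15
SUB      → 5 0
DUP      → 5 0 0
OVER     → 5 0 0 0
POP      → 5 0 0
SUB      → 5 0
MUL      → 0
POP      → (empty)
PUSH 20  → 20
POP      → (empty)
PUSH -8  → -8
PUSH 6   → -8 6
ADD      → -2
DUP      → -2 -2
DUP      → -2 -2 -2
SWAP     → -2 -2 -2
OVER     → -2 -2 -2 -2
SWAP     → -2 -2 -2 -2
DUP      → -2 -2 -2 -2 -2

5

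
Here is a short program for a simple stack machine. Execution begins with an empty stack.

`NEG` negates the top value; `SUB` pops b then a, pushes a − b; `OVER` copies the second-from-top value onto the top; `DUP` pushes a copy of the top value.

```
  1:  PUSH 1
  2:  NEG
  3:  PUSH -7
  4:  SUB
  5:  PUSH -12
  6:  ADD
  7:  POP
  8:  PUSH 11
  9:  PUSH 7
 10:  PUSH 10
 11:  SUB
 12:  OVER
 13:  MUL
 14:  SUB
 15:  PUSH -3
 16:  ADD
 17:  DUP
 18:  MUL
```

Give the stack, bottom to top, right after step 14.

PUSH 1   -> [1]
NEG      -> [-1]
PUSH -7  -> [-1, -7]
SUB      -> [6]
PUSH -12 -> [6, -12]
ADD      -> [-6]
POP      -> []
PUSH 11  -> [11]
PUSH 7   -> [11, 7]
PUSH 10  -> [11, 7, 10]
SUB      -> [11, -3]
OVER     -> [11, -3, 11]
MUL      -> [11, -33]
SUB      -> [44]

[44]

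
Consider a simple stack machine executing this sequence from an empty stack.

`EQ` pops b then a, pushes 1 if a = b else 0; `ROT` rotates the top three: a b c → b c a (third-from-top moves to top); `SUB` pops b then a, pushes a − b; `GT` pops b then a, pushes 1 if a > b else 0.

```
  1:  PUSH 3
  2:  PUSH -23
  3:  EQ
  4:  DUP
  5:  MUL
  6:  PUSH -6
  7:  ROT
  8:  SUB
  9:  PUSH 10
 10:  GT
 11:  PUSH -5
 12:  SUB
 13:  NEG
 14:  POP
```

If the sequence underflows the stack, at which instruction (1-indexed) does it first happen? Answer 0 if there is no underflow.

7

PUSH 3   -> 3
PUSH -23 -> 3 -23
EQ       -> 0
DUP      -> 0 0
MUL      -> 0
PUSH -6  -> 0 -6
ROT  — needs 3 operands, stack has 2 → underflow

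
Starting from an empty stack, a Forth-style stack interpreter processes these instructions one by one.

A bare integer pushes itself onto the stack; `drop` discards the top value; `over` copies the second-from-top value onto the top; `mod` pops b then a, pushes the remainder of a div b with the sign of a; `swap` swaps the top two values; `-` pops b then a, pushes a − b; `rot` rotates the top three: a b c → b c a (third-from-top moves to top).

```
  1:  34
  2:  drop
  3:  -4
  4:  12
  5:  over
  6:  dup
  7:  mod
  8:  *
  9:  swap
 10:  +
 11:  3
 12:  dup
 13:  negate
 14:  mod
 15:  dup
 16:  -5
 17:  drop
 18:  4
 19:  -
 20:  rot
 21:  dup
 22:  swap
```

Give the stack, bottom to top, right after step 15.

34     -> [34]
drop   -> []
-4     -> [-4]
12     -> [-4, 12]
over   -> [-4, 12, -4]
dup    -> [-4, 12, -4, -4]
mod    -> [-4, 12, 0]
*      -> [-4, 0]
swap   -> [0, -4]
+      -> [-4]
3      -> [-4, 3]
dup    -> [-4, 3, 3]
negate -> [-4, 3, -3]
mod    -> [-4, 0]
dup    -> [-4, 0, 0]

[-4, 0, 0]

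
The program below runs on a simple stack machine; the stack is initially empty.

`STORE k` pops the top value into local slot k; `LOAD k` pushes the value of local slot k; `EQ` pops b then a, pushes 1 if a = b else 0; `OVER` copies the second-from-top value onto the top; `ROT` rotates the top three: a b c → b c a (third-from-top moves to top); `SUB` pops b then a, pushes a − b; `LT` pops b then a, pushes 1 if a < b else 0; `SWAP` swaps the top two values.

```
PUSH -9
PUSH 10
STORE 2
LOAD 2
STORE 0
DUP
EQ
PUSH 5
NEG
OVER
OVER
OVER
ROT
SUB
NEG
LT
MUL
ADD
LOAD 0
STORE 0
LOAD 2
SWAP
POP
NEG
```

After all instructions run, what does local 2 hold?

PUSH -9 -> [-9]
PUSH 10 -> [-9, 10]
STORE 2 -> [-9]
LOAD 2  -> [-9, 10]
STORE 0 -> [-9]
DUP     -> [-9, -9]
EQ      -> [1]
PUSH 5  -> [1, 5]
NEG     -> [1, -5]
OVER    -> [1, -5, 1]
OVER    -> [1, -5, 1, -5]
OVER    -> [1, -5, 1, -5, 1]
ROT     -> [1, -5, -5, 1, 1]
SUB     -> [1, -5, -5, 0]
NEG     -> [1, -5, -5, 0]
LT      -> [1, -5, 1]
MUL     -> [1, -5]
ADD     -> [-4]
LOAD 0  -> [-4, 10]
STORE 0 -> [-4]
LOAD 2  -> [-4, 10]
SWAP    -> [10, -4]
POP     -> [10]
NEG     -> [-10]

10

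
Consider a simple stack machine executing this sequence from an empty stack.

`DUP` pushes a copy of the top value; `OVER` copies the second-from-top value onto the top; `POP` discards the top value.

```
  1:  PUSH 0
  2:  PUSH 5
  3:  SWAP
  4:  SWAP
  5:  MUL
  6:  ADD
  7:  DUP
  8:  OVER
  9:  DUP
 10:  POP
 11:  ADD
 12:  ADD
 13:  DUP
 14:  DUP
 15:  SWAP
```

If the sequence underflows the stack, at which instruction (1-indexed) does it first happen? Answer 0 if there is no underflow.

6

PUSH 0 → 0
PUSH 5 → 0 5
SWAP   → 5 0
SWAP   → 0 5
MUL    → 0
ADD  — needs 2 operands, stack has 1 → underflow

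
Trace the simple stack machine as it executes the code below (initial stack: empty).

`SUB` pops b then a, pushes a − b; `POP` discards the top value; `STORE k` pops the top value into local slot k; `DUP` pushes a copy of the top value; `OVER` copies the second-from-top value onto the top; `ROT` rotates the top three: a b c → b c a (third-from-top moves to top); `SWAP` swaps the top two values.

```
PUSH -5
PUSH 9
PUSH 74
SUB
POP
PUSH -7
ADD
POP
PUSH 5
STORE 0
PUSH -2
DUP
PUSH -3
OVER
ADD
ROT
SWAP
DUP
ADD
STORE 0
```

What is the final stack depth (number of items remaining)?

2

PUSH -5 : -5
PUSH 9  : -5 9
PUSH 74 : -5 9 74
SUB     : -5 -65
POP     : -5
PUSH -7 : -5 -7
ADD     : -12
POP     : (empty)
PUSH 5  : 5
STORE 0 : (empty)
PUSH -2 : -2
DUP     : -2 -2
PUSH -3 : -2 -2 -3
OVER    : -2 -2 -3 -2
ADD     : -2 -2 -5
ROT     : -2 -5 -2
SWAP    : -2 -2 -5
DUP     : -2 -2 -5 -5
ADD     : -2 -2 -10
STORE 0 : -2 -2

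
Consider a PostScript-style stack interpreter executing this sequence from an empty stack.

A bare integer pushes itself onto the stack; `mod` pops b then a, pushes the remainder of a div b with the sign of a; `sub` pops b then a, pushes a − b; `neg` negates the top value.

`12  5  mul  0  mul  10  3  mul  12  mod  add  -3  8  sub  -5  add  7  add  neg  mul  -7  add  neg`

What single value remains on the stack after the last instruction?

12  : [12]
5   : [12, 5]
mul : [60]
0   : [60, 0]
mul : [0]
10  : [0, 10]
3   : [0, 10, 3]
mul : [0, 30]
12  : [0, 30, 12]
mod : [0, 6]
add : [6]
-3  : [6, -3]
8   : [6, -3, 8]
sub : [6, -11]
-5  : [6, -11, -5]
add : [6, -16]
7   : [6, -16, 7]
add : [6, -9]
neg : [6, 9]
mul : [54]
-7  : [54, -7]
add : [47]
neg : [-47]

-47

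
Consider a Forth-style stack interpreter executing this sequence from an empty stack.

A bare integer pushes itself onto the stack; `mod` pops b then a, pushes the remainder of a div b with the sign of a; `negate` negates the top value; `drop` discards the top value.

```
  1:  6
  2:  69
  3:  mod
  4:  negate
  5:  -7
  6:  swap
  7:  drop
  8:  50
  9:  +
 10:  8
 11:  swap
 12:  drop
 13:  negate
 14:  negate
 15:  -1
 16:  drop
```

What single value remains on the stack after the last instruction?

8

6       6
69      6 69
mod     6
negate  -6
-7      -6 -7
swap    -7 -6
drop    -7
50      -7 50
+       43
8       43 8
swap    8 43
drop    8
negate  -8
negate  8
-1      8 -1
drop    8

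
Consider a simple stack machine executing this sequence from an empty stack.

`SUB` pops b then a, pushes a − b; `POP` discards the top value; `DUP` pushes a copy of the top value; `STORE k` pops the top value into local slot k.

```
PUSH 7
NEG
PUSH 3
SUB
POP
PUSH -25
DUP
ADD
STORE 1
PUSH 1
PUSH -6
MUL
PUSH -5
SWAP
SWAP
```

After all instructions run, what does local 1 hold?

PUSH 7    7
NEG       -7
PUSH 3    -7 3
SUB       -10
POP       (empty)
PUSH -25  -25
DUP       -25 -25
ADD       -50
STORE 1   (empty)
PUSH 1    1
PUSH -6   1 -6
MUL       -6
PUSH -5   -6 -5
SWAP      -5 -6
SWAP      -6 -5

-50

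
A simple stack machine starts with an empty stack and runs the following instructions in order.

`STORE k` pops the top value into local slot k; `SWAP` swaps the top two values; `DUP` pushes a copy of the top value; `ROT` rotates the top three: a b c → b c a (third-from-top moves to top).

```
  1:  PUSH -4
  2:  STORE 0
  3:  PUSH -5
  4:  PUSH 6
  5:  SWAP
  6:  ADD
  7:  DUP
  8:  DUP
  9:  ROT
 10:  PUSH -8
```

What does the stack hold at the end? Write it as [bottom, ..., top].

[1, 1, 1, -8]

PUSH -4 -> [-4]
STORE 0 -> []
PUSH -5 -> [-5]
PUSH 6  -> [-5, 6]
SWAP    -> [6, -5]
ADD     -> [1]
DUP     -> [1, 1]
DUP     -> [1, 1, 1]
ROT     -> [1, 1, 1]
PUSH -8 -> [1, 1, 1, -8]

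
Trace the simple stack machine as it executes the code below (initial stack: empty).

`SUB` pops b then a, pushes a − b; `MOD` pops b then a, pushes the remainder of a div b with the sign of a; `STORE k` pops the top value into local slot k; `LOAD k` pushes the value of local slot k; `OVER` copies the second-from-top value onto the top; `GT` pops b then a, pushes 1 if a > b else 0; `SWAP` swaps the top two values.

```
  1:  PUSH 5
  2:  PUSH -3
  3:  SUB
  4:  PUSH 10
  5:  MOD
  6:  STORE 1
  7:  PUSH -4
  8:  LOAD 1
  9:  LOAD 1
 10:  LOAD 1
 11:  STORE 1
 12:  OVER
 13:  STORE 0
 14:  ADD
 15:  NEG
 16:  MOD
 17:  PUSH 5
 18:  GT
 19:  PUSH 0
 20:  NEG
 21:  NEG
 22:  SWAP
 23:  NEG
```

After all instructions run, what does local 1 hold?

8

PUSH 5  -> [5]
PUSH -3 -> [5, -3]
SUB     -> [8]
PUSH 10 -> [8, 10]
MOD     -> [8]
STORE 1 -> []
PUSH -4 -> [-4]
LOAD 1  -> [-4, 8]
LOAD 1  -> [-4, 8, 8]
LOAD 1  -> [-4, 8, 8, 8]
STORE 1 -> [-4, 8, 8]
OVER    -> [-4, 8, 8, 8]
STORE 0 -> [-4, 8, 8]
ADD     -> [-4, 16]
NEG     -> [-4, -16]
MOD     -> [-4]
PUSH 5  -> [-4, 5]
GT      -> [0]
PUSH 0  -> [0, 0]
NEG     -> [0, 0]
NEG     -> [0, 0]
SWAP    -> [0, 0]
NEG     -> [0, 0]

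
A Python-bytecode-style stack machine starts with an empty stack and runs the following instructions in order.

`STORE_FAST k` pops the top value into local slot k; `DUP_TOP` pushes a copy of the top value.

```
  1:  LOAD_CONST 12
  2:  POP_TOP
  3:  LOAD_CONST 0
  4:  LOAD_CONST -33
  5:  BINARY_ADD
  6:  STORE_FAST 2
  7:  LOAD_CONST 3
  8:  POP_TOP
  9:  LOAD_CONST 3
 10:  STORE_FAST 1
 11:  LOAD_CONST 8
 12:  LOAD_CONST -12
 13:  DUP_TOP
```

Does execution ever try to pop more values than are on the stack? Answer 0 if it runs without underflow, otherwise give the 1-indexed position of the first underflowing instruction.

LOAD_CONST 12   [12]
POP_TOP         []
LOAD_CONST 0    [0]
LOAD_CONST -33  [0, -33]
BINARY_ADD      [-33]
STORE_FAST 2    []
LOAD_CONST 3    [3]
POP_TOP         []
LOAD_CONST 3    [3]
STORE_FAST 1    []
LOAD_CONST 8    [8]
LOAD_CONST -12  [8, -12]
DUP_TOP         [8, -12, -12]

0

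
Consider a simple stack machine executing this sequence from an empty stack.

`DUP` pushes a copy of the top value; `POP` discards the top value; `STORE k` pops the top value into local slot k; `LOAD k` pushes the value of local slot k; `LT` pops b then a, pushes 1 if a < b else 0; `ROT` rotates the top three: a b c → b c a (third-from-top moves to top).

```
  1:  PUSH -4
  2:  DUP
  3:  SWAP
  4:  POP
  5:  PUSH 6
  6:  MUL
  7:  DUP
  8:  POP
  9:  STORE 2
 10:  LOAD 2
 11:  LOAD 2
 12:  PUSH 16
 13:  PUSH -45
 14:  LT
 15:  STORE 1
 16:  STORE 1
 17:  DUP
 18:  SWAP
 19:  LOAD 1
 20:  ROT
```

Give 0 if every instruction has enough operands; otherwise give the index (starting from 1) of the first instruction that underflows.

PUSH -4   [-4]
DUP       [-4, -4]
SWAP      [-4, -4]
POP       [-4]
PUSH 6    [-4, 6]
MUL       [-24]
DUP       [-24, -24]
POP       [-24]
STORE 2   []
LOAD 2    [-24]
LOAD 2    [-24, -24]
PUSH 16   [-24, -24, 16]
PUSH -45  [-24, -24, 16, -45]
LT        [-24, -24, 0]
STORE 1   [-24, -24]
STORE 1   [-24]
DUP       [-24, -24]
SWAP      [-24, -24]
LOAD 1    [-24, -24, -24]
ROT       [-24, -24, -24]

0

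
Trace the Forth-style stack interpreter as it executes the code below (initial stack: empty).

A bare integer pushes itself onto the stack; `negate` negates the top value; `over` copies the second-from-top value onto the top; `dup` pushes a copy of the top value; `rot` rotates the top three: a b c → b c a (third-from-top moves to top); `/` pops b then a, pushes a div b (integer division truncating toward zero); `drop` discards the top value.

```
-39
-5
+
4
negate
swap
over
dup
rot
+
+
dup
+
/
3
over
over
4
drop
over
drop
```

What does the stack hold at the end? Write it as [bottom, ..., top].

[0, 3, 0, 3]

-39    -> -39
-5     -> -39 -5
+      -> -44
4      -> -44 4
negate -> -44 -4
swap   -> -4 -44
over   -> -4 -44 -4
dup    -> -4 -44 -4 -4
rot    -> -4 -4 -4 -44
+      -> -4 -4 -48
+      -> -4 -52
dup    -> -4 -52 -52
+      -> -4 -104
/      -> 0
3      -> 0 3
over   -> 0 3 0
over   -> 0 3 0 3
4      -> 0 3 0 3 4
drop   -> 0 3 0 3
over   -> 0 3 0 3 0
drop   -> 0 3 0 3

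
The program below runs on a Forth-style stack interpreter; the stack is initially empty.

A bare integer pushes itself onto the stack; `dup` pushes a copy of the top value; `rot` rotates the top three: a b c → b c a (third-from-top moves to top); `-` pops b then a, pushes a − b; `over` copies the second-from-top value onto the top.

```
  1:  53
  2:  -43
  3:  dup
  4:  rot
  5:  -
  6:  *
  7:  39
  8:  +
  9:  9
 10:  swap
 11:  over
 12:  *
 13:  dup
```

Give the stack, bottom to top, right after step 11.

[9, 4167, 9]

53   : [53]
-43  : [53, -43]
dup  : [53, -43, -43]
rot  : [-43, -43, 53]
-    : [-43, -96]
*    : [4128]
39   : [4128, 39]
+    : [4167]
9    : [4167, 9]
swap : [9, 4167]
over : [9, 4167, 9]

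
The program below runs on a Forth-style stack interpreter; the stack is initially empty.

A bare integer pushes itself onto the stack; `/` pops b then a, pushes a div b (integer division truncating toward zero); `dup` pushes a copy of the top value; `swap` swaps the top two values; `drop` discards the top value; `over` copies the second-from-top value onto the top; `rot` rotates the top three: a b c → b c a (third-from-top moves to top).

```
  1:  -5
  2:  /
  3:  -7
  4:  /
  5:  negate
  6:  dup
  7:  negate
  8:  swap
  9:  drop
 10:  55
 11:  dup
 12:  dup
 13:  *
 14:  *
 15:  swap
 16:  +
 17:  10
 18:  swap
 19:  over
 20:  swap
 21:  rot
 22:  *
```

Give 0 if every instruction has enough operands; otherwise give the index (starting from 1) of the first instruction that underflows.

-5  [-5]
/  — needs 2 operands, stack has 1 → underflow

2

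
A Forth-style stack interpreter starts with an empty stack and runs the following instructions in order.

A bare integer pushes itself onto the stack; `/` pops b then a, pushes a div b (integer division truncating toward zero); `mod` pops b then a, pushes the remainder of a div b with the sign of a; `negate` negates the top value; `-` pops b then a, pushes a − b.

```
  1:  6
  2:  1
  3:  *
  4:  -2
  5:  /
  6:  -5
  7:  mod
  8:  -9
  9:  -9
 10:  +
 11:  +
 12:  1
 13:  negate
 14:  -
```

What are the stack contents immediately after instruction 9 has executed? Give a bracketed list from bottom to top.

6    6
1    6 1
*    6
-2   6 -2
/    -3
-5   -3 -5
mod  -3
-9   -3 -9
-9   -3 -9 -9

[-3, -9, -9]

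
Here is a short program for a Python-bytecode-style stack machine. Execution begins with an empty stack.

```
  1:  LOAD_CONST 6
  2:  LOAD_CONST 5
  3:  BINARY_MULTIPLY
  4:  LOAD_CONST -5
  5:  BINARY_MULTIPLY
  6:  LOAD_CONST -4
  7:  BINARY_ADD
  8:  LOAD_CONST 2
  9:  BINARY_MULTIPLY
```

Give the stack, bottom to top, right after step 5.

LOAD_CONST 6    -> 6
LOAD_CONST 5    -> 6 5
BINARY_MULTIPLY -> 30
LOAD_CONST -5   -> 30 -5
BINARY_MULTIPLY -> -150

[-150]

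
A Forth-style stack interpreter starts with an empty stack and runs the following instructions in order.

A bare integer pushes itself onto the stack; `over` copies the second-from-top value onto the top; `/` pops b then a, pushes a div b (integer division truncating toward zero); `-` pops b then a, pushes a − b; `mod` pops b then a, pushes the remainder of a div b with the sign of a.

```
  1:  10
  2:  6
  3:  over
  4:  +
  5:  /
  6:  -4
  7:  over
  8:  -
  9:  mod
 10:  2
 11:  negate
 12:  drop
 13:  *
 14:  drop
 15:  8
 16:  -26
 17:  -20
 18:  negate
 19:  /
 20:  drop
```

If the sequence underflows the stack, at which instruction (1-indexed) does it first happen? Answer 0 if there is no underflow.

13

10     -> [10]
6      -> [10, 6]
over   -> [10, 6, 10]
+      -> [10, 16]
/      -> [0]
-4     -> [0, -4]
over   -> [0, -4, 0]
-      -> [0, -4]
mod    -> [0]
2      -> [0, 2]
negate -> [0, -2]
drop   -> [0]
*  — needs 2 operands, stack has 1 → underflow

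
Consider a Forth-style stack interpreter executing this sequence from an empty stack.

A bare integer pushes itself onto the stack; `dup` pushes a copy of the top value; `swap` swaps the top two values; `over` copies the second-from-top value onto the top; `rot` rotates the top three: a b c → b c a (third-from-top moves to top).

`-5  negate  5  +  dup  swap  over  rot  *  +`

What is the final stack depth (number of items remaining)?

1

-5     -> -5
negate -> 5
5      -> 5 5
+      -> 10
dup    -> 10 10
swap   -> 10 10
over   -> 10 10 10
rot    -> 10 10 10
*      -> 10 100
+      -> 110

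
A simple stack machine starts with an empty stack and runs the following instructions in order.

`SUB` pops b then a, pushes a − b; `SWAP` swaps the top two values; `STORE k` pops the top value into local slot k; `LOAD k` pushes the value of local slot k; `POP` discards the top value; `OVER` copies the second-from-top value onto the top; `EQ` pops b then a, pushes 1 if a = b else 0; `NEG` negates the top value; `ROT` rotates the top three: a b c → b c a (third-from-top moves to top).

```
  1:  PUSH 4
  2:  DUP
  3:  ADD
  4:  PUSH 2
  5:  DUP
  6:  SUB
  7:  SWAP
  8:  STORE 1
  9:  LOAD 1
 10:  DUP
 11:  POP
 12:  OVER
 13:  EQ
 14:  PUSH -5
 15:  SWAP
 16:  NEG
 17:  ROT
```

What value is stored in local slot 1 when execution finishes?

8

PUSH 4   4
DUP      4 4
ADD      8
PUSH 2   8 2
DUP      8 2 2
SUB      8 0
SWAP     0 8
STORE 1  0
LOAD 1   0 8
DUP      0 8 8
POP      0 8
OVER     0 8 0
EQ       0 0
PUSH -5  0 0 -5
SWAP     0 -5 0
NEG      0 -5 0
ROT      -5 0 0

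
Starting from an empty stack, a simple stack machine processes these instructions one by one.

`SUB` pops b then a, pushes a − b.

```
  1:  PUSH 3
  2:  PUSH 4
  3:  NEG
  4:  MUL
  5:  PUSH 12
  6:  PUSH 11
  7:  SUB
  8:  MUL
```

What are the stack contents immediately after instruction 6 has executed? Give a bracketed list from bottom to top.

[-12, 12, 11]

PUSH 3  : [3]
PUSH 4  : [3, 4]
NEG     : [3, -4]
MUL     : [-12]
PUSH 12 : [-12, 12]
PUSH 11 : [-12, 12, 11]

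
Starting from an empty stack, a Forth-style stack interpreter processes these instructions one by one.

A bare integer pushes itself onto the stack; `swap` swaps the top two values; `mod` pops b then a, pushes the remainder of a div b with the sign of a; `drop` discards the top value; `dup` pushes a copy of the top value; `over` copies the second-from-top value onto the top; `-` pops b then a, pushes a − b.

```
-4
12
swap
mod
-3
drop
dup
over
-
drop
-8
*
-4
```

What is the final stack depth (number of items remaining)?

2

-4   : [-4]
12   : [-4, 12]
swap : [12, -4]
mod  : [0]
-3   : [0, -3]
drop : [0]
dup  : [0, 0]
over : [0, 0, 0]
-    : [0, 0]
drop : [0]
-8   : [0, -8]
*    : [0]
-4   : [0, -4]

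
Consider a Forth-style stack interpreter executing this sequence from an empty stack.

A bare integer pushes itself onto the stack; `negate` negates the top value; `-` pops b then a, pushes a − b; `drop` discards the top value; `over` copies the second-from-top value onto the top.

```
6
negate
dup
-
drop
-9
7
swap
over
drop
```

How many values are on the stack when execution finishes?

2

6      -> [6]
negate -> [-6]
dup    -> [-6, -6]
-      -> [0]
drop   -> []
-9     -> [-9]
7      -> [-9, 7]
swap   -> [7, -9]
over   -> [7, -9, 7]
drop   -> [7, -9]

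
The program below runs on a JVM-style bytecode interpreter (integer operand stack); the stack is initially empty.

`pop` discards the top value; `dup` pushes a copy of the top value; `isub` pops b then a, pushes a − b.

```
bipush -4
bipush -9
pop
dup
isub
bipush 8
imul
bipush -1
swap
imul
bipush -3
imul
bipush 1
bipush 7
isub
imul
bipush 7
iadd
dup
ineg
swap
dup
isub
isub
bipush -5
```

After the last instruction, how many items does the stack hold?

2

bipush -4 → -4
bipush -9 → -4 -9
pop       → -4
dup       → -4 -4
isub      → 0
bipush 8  → 0 8
imul      → 0
bipush -1 → 0 -1
swap      → -1 0
imul      → 0
bipush -3 → 0 -3
imul      → 0
bipush 1  → 0 1
bipush 7  → 0 1 7
isub      → 0 -6
imul      → 0
bipush 7  → 0 7
iadd      → 7
dup       → 7 7
ineg      → 7 -7
swap      → -7 7
dup       → -7 7 7
isub      → -7 0
isub      → -7
bipush -5 → -7 -5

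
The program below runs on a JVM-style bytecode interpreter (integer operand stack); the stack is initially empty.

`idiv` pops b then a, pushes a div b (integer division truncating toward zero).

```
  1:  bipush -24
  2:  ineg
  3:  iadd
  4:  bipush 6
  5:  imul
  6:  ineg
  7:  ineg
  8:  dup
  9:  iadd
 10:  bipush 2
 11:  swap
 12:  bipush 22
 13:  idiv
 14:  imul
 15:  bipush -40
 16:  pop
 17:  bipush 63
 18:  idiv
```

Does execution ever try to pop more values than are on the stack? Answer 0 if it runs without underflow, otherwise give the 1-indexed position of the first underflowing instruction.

bipush -24 -> -24
ineg       -> 24
iadd  — needs 2 operands, stack has 1 → underflow

3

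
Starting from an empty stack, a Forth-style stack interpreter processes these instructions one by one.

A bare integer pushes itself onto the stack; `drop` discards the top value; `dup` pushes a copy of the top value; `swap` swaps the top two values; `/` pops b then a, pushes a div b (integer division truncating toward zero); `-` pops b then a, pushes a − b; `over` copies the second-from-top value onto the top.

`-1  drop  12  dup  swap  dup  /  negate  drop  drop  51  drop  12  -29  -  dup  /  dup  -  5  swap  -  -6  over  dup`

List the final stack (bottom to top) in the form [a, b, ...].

[5, -6, 5, 5]

-1     : [-1]
drop   : []
12     : [12]
dup    : [12, 12]
swap   : [12, 12]
dup    : [12, 12, 12]
/      : [12, 1]
negate : [12, -1]
drop   : [12]
drop   : []
51     : [51]
drop   : []
12     : [12]
-29    : [12, -29]
-      : [41]
dup    : [41, 41]
/      : [1]
dup    : [1, 1]
-      : [0]
5      : [0, 5]
swap   : [5, 0]
-      : [5]
-6     : [5, -6]
over   : [5, -6, 5]
dup    : [5, -6, 5, 5]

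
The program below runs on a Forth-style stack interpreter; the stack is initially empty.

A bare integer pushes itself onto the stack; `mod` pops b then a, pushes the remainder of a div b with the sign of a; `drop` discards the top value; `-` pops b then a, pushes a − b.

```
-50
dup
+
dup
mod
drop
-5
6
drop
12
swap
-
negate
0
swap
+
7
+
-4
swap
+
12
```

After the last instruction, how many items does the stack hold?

-50    -> [-50]
dup    -> [-50, -50]
+      -> [-100]
dup    -> [-100, -100]
mod    -> [0]
drop   -> []
-5     -> [-5]
6      -> [-5, 6]
drop   -> [-5]
12     -> [-5, 12]
swap   -> [12, -5]
-      -> [17]
negate -> [-17]
0      -> [-17, 0]
swap   -> [0, -17]
+      -> [-17]
7      -> [-17, 7]
+      -> [-10]
-4     -> [-10, -4]
swap   -> [-4, -10]
+      -> [-14]
12     -> [-14, 12]

2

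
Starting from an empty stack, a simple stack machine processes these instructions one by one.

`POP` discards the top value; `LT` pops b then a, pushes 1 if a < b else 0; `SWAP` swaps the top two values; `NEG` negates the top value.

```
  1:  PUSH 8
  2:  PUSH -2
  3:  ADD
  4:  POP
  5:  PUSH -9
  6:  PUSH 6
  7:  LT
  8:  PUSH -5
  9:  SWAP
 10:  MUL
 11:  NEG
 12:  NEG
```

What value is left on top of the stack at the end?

-5

PUSH 8   8
PUSH -2  8 -2
ADD      6
POP      (empty)
PUSH -9  -9
PUSH 6   -9 6
LT       1
PUSH -5  1 -5
SWAP     -5 1
MUL      -5
NEG      5
NEG      -5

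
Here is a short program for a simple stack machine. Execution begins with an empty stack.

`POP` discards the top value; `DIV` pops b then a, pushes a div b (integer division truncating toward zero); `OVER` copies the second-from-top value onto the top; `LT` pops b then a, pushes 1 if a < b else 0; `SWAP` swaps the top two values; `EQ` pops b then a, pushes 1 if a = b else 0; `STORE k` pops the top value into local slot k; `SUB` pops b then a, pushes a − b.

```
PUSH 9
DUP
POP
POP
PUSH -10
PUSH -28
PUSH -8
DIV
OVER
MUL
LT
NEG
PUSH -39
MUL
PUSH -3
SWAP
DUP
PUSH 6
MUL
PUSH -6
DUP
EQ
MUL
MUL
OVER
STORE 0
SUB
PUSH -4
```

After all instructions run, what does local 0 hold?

-3

PUSH 9   : [9]
DUP      : [9, 9]
POP      : [9]
POP      : []
PUSH -10 : [-10]
PUSH -28 : [-10, -28]
PUSH -8  : [-10, -28, -8]
DIV      : [-10, 3]
OVER     : [-10, 3, -10]
MUL      : [-10, -30]
LT       : [0]
NEG      : [0]
PUSH -39 : [0, -39]
MUL      : [0]
PUSH -3  : [0, -3]
SWAP     : [-3, 0]
DUP      : [-3, 0, 0]
PUSH 6   : [-3, 0, 0, 6]
MUL      : [-3, 0, 0]
PUSH -6  : [-3, 0, 0, -6]
DUP      : [-3, 0, 0, -6, -6]
EQ       : [-3, 0, 0, 1]
MUL      : [-3, 0, 0]
MUL      : [-3, 0]
OVER     : [-3, 0, -3]
STORE 0  : [-3, 0]
SUB      : [-3]
PUSH -4  : [-3, -4]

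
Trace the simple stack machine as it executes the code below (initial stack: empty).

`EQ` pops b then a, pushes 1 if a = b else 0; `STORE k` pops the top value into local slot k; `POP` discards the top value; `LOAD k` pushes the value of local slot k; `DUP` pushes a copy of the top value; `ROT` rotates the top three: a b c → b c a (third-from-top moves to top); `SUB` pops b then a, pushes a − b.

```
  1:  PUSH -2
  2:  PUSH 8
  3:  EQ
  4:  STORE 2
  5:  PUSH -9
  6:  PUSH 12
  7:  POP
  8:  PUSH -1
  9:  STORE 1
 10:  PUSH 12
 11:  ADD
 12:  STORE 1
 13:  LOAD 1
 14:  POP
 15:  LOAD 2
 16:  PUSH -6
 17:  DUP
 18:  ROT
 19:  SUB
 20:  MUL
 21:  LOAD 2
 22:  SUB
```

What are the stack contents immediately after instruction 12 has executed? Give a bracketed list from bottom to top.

PUSH -2 : -2
PUSH 8  : -2 8
EQ      : 0
STORE 2 : (empty)
PUSH -9 : -9
PUSH 12 : -9 12
POP     : -9
PUSH -1 : -9 -1
STORE 1 : -9
PUSH 12 : -9 12
ADD     : 3
STORE 1 : (empty)

[]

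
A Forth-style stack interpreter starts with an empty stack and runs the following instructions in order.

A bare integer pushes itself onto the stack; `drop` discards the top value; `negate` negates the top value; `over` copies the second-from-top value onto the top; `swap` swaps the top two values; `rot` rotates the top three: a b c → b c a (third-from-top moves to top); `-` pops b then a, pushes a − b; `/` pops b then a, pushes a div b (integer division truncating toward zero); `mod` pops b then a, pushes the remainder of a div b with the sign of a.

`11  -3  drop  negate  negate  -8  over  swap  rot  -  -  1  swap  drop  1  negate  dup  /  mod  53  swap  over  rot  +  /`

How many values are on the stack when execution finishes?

1

11     : 11
-3     : 11 -3
drop   : 11
negate : -11
negate : 11
-8     : 11 -8
over   : 11 -8 11
swap   : 11 11 -8
rot    : 11 -8 11
-      : 11 -19
-      : 30
1      : 30 1
swap   : 1 30
drop   : 1
1      : 1 1
negate : 1 -1
dup    : 1 -1 -1
/      : 1 1
mod    : 0
53     : 0 53
swap   : 53 0
over   : 53 0 53
rot    : 0 53 53
+      : 0 106
/      : 0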